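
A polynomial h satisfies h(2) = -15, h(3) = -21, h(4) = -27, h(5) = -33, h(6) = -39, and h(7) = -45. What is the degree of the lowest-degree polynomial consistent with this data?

1

Forward differences of the values at t = 2, 3, 4, 5, 6, 7:
  h  : -15  -21  -27  -33  -39  -45
  Δ  : -6  -6  -6  -6  -6
  Δ^2: 0  0  0  0
  Δ^3: 0  0  0
  Δ^4: 0  0
  Δ^5: 0
The first differences are constant (-6) and nonzero, while all higher differences vanish, so the minimal degree is 1.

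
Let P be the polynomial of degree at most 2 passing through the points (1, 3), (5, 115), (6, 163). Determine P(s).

Write P(s) = as^2 + bs + c. Substituting each data point gives a linear system:
  a + b + c = 3
  25a + 5b + c = 115
  36a + 6b + c = 163
Solving the system yields a = 4, b = 4, c = -5.
So P(s) = 4s² + 4s - 5.
Check: P(1) = 3. ✓

P(s) = 4s^2 + 4s - 5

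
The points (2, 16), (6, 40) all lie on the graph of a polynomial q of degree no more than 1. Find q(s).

Write q(s) = as + b. Substituting each data point gives a linear system:
  2a + b = 16
  6a + b = 40
Solving the system yields a = 6, b = 4.
So q(s) = 6s + 4.
Check: q(6) = 40. ✓

q(s) = 6s + 4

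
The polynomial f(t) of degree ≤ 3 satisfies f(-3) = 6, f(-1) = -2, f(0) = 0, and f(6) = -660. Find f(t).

Write f(t) = at^3 + bt^2 + ct + d. Substituting each data point gives a linear system:
  -27a + 9b - 3c + d = 6
  -a + b - c + d = -2
  d = 0
  216a + 36b + 6c + d = -660
Solving the system yields a = -2, b = -6, c = -2, d = 0.
So f(t) = -2t³ - 6t² - 2t.
Check: f(0) = 0. ✓

f(t) = -2t^3 - 6t^2 - 2t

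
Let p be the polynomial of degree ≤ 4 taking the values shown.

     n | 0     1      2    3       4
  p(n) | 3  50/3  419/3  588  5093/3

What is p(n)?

p(n) = 5n^4 + 6n^3 + (5/3)n^2 + n + 3

Write p(n) = an^4 + bn^3 + cn^2 + dn + e. Substituting each data point gives a linear system:
  e = 3
  a + b + c + d + e = 50/3
  16a + 8b + 4c + 2d + e = 419/3
  81a + 27b + 9c + 3d + e = 588
  256a + 64b + 16c + 4d + e = 5093/3
Solving the system yields a = 5, b = 6, c = 5/3, d = 1, e = 3.
So p(n) = 5n⁴ + 6n³ + (5/3)n² + n + 3.
Check: p(2) = 419/3. ✓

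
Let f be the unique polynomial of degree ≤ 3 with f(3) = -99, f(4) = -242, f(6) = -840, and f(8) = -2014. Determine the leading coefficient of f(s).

Write f(s) = as^3 + bs^2 + cs + d. Substituting each data point gives a linear system:
  27a + 9b + 3c + d = -99
  64a + 16b + 4c + d = -242
  216a + 36b + 6c + d = -840
  512a + 64b + 8c + d = -2014
Solving the system yields a = -4, b = 0, c = 5, d = -6.
So f(s) = -4s^3 + 5s - 6.
The leading coefficient is -4.

-4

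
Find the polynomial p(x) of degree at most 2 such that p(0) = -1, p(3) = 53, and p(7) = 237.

Write p(x) = ax^2 + bx + c. Substituting each data point gives a linear system:
  c = -1
  9a + 3b + c = 53
  49a + 7b + c = 237
Solving the system yields a = 4, b = 6, c = -1.
So p(x) = 4x² + 6x - 1.
Check: p(3) = 53. ✓

p(x) = 4x^2 + 6x - 1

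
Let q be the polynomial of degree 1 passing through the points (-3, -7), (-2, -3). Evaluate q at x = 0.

5

Write q(x) = ax + b. Substituting each data point gives a linear system:
  -3a + b = -7
  -2a + b = -3
Solving the system yields a = 4, b = 5.
So q(x) = 4x + 5.
Then q(0) = 5.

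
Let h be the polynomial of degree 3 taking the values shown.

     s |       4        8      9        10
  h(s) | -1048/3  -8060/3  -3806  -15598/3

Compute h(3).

-150

Write h(s) = as^3 + bs^2 + cs + d. Substituting each data point gives a linear system:
  64a + 16b + 4c + d = -1048/3
  512a + 64b + 8c + d = -8060/3
  729a + 81b + 9c + d = -3806
  1000a + 100b + 10c + d = -15598/3
Solving the system yields a = -5, b = -2, c = -1/3, d = 4.
So h(s) = -5s^3 - 2s^2 - (1/3)s + 4.
Then h(3) = -150.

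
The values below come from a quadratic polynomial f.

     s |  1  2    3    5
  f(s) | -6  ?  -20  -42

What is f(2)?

-12

The 3 known points determine the degree-2 polynomial uniquely.
Write f(s) = as^2 + bs + c. Substituting each data point gives a linear system:
  a + b + c = -6
  9a + 3b + c = -20
  25a + 5b + c = -42
Solving the system yields a = -1, b = -3, c = -2.
So f(s) = -s^2 - 3s - 2.
Then f(2) = -12.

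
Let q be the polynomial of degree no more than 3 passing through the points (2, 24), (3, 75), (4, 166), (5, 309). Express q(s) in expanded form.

Using the Lagrange interpolation formula with nodes 2, 3, 4, 5:
  L_0(s) = (s - 3)(s - 4)(s - 5) / -6
  L_1(s) = (s - 2)(s - 4)(s - 5) / 2
  L_2(s) = (s - 2)(s - 3)(s - 5) / -2
  L_3(s) = (s - 2)(s - 3)(s - 4) / 6
Then q(s) = 24·L_0(s) + 75·L_1(s) + 166·L_2(s) + 309·L_3(s).
Expanding and collecting terms gives q(s) = 2s^3 + 2s^2 + 3s - 6.
Check: q(4) = 166. ✓

q(s) = 2s^3 + 2s^2 + 3s - 6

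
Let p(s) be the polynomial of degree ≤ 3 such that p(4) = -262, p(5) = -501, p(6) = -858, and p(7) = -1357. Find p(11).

Write p(s) = as^3 + bs^2 + cs + d. Substituting each data point gives a linear system:
  64a + 16b + 4c + d = -262
  125a + 25b + 5c + d = -501
  216a + 36b + 6c + d = -858
  343a + 49b + 7c + d = -1357
Solving the system yields a = -4, b = 1, c = -4, d = -6.
So p(s) = -4s³ + s² - 4s - 6.
Then p(11) = -5253.

-5253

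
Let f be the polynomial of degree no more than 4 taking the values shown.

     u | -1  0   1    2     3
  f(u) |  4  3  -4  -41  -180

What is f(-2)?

-25

Write f(u) = au^4 + bu^3 + cu^2 + du + e. Substituting each data point gives a linear system:
  a - b + c - d + e = 4
  e = 3
  a + b + c + d + e = -4
  16a + 8b + 4c + 2d + e = -41
  81a + 27b + 9c + 3d + e = -180
Solving the system yields a = -2, b = 0, c = -1, d = -4, e = 3.
So f(u) = -2u^4 - u^2 - 4u + 3.
Then f(-2) = -25.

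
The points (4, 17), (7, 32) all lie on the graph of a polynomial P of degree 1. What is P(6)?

27

Using the Lagrange interpolation formula with nodes 4, 7:
  L_0(x) = (x - 7) / -3
  L_1(x) = (x - 4) / 3
Then P(x) = 17·L_0(x) + 32·L_1(x).
Expanding and collecting terms gives P(x) = 5x - 3.
Evaluating at x = 6: P(6) = 27.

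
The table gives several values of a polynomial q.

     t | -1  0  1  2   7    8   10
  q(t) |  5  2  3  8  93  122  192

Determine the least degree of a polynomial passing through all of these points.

2

Divided differences on the nodes -1, 0, 1, 2, 7, 8, 10:
  order 0: 5  2  3  8  93  122  192
  order 1: -3  1  5  17  29  35
  order 2: 2  2  2  2  2
  order 3: 0  0  0  0
  order 4: 0  0  0
  order 5: 0  0
  order 6: 0
The order-2 divided differences are all 2 (nonzero) and every higher order vanishes, so the data lies on a polynomial of degree exactly 2.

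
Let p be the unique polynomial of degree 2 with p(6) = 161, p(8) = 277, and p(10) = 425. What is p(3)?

47

Write p(u) = au^2 + bu + c. Substituting each data point gives a linear system:
  36a + 6b + c = 161
  64a + 8b + c = 277
  100a + 10b + c = 425
Solving the system yields a = 4, b = 2, c = 5.
So p(u) = 4u^2 + 2u + 5.
Then p(3) = 47.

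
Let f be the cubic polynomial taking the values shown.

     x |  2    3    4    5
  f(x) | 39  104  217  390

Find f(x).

f(x) = 2x^3 + 6x^2 - 3x + 5

Using the Lagrange interpolation formula with nodes 2, 3, 4, 5:
  L_0(x) = (x - 3)(x - 4)(x - 5) / -6
  L_1(x) = (x - 2)(x - 4)(x - 5) / 2
  L_2(x) = (x - 2)(x - 3)(x - 5) / -2
  L_3(x) = (x - 2)(x - 3)(x - 4) / 6
Then f(x) = 39·L_0(x) + 104·L_1(x) + 217·L_2(x) + 390·L_3(x).
Expanding and collecting terms gives f(x) = 2x^3 + 6x^2 - 3x + 5.
Check: f(4) = 217. ✓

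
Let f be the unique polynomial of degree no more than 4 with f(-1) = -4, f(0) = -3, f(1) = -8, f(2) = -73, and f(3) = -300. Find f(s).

Write f(s) = as^4 + bs^3 + cs^2 + ds + e. Substituting each data point gives a linear system:
  a - b + c - d + e = -4
  e = -3
  a + b + c + d + e = -8
  16a + 8b + 4c + 2d + e = -73
  81a + 27b + 9c + 3d + e = -300
Solving the system yields a = -2, b = -5, c = -1, d = 3, e = -3.
So f(s) = -2s^4 - 5s^3 - s^2 + 3s - 3.
Check: f(-1) = -4. ✓

f(s) = -2s^4 - 5s^3 - s^2 + 3s - 3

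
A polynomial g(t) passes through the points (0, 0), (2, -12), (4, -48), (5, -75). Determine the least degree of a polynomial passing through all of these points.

Divided differences on the nodes 0, 2, 4, 5:
  order 0: 0  -12  -48  -75
  order 1: -6  -18  -27
  order 2: -3  -3
  order 3: 0
The order-2 divided differences are all -3 (nonzero) and every higher order vanishes, so the data lies on a polynomial of degree exactly 2.

2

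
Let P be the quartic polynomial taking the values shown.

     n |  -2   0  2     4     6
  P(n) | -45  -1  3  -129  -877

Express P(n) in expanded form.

P(n) = -n^4 + 2n^3 - n^2 + 4n - 1

Write P(n) = an^4 + bn^3 + cn^2 + dn + e. Substituting each data point gives a linear system:
  16a - 8b + 4c - 2d + e = -45
  e = -1
  16a + 8b + 4c + 2d + e = 3
  256a + 64b + 16c + 4d + e = -129
  1296a + 216b + 36c + 6d + e = -877
Solving the system yields a = -1, b = 2, c = -1, d = 4, e = -1.
So P(n) = -n⁴ + 2n³ - n² + 4n - 1.
Check: P(0) = -1. ✓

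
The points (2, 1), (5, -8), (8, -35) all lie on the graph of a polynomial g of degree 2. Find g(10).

-63

Write g(t) = at^2 + bt + c. Substituting each data point gives a linear system:
  4a + 2b + c = 1
  25a + 5b + c = -8
  64a + 8b + c = -35
Solving the system yields a = -1, b = 4, c = -3.
So g(t) = -t^2 + 4t - 3.
Then g(10) = -63.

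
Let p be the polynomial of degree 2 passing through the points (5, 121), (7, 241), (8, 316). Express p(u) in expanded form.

Write p(u) = au^2 + bu + c. Substituting each data point gives a linear system:
  25a + 5b + c = 121
  49a + 7b + c = 241
  64a + 8b + c = 316
Solving the system yields a = 5, b = 0, c = -4.
So p(u) = 5u² - 4.
Check: p(7) = 241. ✓

p(u) = 5u^2 - 4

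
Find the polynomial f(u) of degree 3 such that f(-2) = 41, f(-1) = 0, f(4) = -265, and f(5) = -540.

Using the Lagrange interpolation formula with nodes -2, -1, 4, 5:
  L_0(u) = (u + 1)(u - 4)(u - 5) / -42
  L_1(u) = (u + 2)(u - 4)(u - 5) / 30
  L_2(u) = (u + 2)(u + 1)(u - 5) / -30
  L_3(u) = (u + 2)(u + 1)(u - 4) / 42
Then f(u) = 41·L_0(u) + 0·L_1(u) - 265·L_2(u) - 540·L_3(u).
Expanding and collecting terms gives f(u) = -5u³ + 3u² + 3u - 5.
Check: f(5) = -540. ✓

f(u) = -5u^3 + 3u^2 + 3u - 5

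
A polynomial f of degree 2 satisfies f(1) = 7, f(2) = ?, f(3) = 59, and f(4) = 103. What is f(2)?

27

On equispaced nodes a degree-2 polynomial has vanishing third forward difference, so
  - f(1) + 3·f(2) - 3·f(3) + f(4) = 0.
Substituting the known values and solving for f(2):
  3·f(2) = 81
  f(2) = 27.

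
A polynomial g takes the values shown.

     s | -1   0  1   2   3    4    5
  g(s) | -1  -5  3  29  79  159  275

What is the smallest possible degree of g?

3

Forward differences of the values at s = -1, 0, 1, 2, 3, 4, 5:
  g  : -1  -5  3  29  79  159  275
  Δ  : -4  8  26  50  80  116
  Δ^2: 12  18  24  30  36
  Δ^3: 6  6  6  6
  Δ^4: 0  0  0
  Δ^5: 0  0
  Δ^6: 0
The third differences are constant (6) and nonzero, while all higher differences vanish, so the minimal degree is 3.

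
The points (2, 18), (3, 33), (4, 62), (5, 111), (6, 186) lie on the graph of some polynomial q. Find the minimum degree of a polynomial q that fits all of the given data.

3

Forward differences of the values at u = 2, 3, 4, 5, 6:
  q  : 18  33  62  111  186
  Δ  : 15  29  49  75
  Δ^2: 14  20  26
  Δ^3: 6  6
  Δ^4: 0
The third differences are constant (6) and nonzero, while all higher differences vanish, so the minimal degree is 3.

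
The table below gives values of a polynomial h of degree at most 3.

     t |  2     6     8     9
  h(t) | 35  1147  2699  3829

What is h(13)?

11409

Write h(t) = at^3 + bt^2 + ct + d. Substituting each data point gives a linear system:
  8a + 4b + 2c + d = 35
  216a + 36b + 6c + d = 1147
  512a + 64b + 8c + d = 2699
  729a + 81b + 9c + d = 3829
Solving the system yields a = 5, b = 3, c = -6, d = -5.
So h(t) = 5t^3 + 3t^2 - 6t - 5.
Then h(13) = 11409.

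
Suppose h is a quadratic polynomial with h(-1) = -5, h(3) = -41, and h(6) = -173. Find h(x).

Using the Lagrange interpolation formula with nodes -1, 3, 6:
  L_0(x) = (x - 3)(x - 6) / 28
  L_1(x) = (x + 1)(x - 6) / -12
  L_2(x) = (x + 1)(x - 3) / 21
Then h(x) = -5·L_0(x) - 41·L_1(x) - 173·L_2(x).
Expanding and collecting terms gives h(x) = -5x^2 + x + 1.
Check: h(6) = -173. ✓

h(x) = -5x^2 + x + 1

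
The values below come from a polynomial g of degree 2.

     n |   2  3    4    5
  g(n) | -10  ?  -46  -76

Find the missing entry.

On equispaced nodes a degree-2 polynomial has vanishing third forward difference, so
  - g(2) + 3·g(3) - 3·g(4) + g(5) = 0.
Substituting the known values and solving for g(3):
  3·g(3) = -72
  g(3) = -24.

-24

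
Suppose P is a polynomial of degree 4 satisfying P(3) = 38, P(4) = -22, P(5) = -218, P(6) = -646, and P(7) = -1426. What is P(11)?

-11306

Forward differences of the values at x = 3, 4, 5, 6, 7:
  P  : 38  -22  -218  -646  -1426
  Δ  : -60  -196  -428  -780
  Δ^2: -136  -232  -352
  Δ^3: -96  -120
  Δ^4: -24
The fourth differences are constant, confirming degree 4.
Interpolating (Newton forward form) and evaluating at x = 11 gives P(11) = -11306.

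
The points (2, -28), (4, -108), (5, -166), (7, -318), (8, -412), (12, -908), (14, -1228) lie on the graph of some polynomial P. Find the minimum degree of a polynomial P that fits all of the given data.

Divided differences on the nodes 2, 4, 5, 7, 8, 12, 14:
  order 0: -28  -108  -166  -318  -412  -908  -1228
  order 1: -40  -58  -76  -94  -124  -160
  order 2: -6  -6  -6  -6  -6
  order 3: 0  0  0  0
  order 4: 0  0  0
  order 5: 0  0
  order 6: 0
The order-2 divided differences are all -6 (nonzero) and every higher order vanishes, so the data lies on a polynomial of degree exactly 2.

2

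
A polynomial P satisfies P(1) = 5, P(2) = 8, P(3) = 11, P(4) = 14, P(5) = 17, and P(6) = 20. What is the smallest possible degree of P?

1

Forward differences of the values at t = 1, 2, 3, 4, 5, 6:
  P  : 5  8  11  14  17  20
  Δ  : 3  3  3  3  3
  Δ^2: 0  0  0  0
  Δ^3: 0  0  0
  Δ^4: 0  0
  Δ^5: 0
The first differences are constant (3) and nonzero, while all higher differences vanish, so the minimal degree is 1.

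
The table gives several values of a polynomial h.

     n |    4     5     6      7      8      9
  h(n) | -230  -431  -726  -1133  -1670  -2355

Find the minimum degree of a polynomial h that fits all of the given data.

Forward differences of the values at n = 4, 5, 6, 7, 8, 9:
  h  : -230  -431  -726  -1133  -1670  -2355
  Δ  : -201  -295  -407  -537  -685
  Δ^2: -94  -112  -130  -148
  Δ^3: -18  -18  -18
  Δ^4: 0  0
  Δ^5: 0
The third differences are constant (-18) and nonzero, while all higher differences vanish, so the minimal degree is 3.

3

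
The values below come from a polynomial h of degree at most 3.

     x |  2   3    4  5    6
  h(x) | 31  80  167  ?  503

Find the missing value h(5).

304

On equispaced nodes a degree-3 polynomial has vanishing fourth forward difference, so
  h(2) - 4·h(3) + 6·h(4) - 4·h(5) + h(6) = 0.
Substituting the known values and solving for h(5):
  -4·h(5) = -1216
  h(5) = 304.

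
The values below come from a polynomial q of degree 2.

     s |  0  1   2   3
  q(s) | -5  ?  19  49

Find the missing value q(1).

The 3 known points determine the degree-2 polynomial uniquely.
Write q(s) = as^2 + bs + c. Substituting each data point gives a linear system:
  c = -5
  4a + 2b + c = 19
  9a + 3b + c = 49
Solving the system yields a = 6, b = 0, c = -5.
So q(s) = 6s^2 - 5.
Then q(1) = 1.

1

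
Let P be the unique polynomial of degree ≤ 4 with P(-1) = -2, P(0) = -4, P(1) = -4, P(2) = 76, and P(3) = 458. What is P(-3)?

416

Using the Lagrange interpolation formula with nodes -1, 0, 1, 2, 3:
  L_0(x) = x(x - 1)(x - 2)(x - 3) / 24
  L_1(x) = (x + 1)(x - 1)(x - 2)(x - 3) / -6
  L_2(x) = (x + 1)x(x - 2)(x - 3) / 4
  L_3(x) = (x + 1)x(x - 1)(x - 3) / -6
  L_4(x) = (x + 1)x(x - 1)(x - 2) / 24
Then P(x) = -2·L_0(x) - 4·L_1(x) - 4·L_2(x) + 76·L_3(x) + 458·L_4(x).
Expanding and collecting terms gives P(x) = 6x^4 + x^3 - 5x^2 - 2x - 4.
Evaluating at x = -3: P(-3) = 416.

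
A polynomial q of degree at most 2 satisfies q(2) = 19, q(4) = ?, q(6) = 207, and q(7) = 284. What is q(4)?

The 3 known points determine the degree-2 polynomial uniquely.
Write q(n) = an^2 + bn + c. Substituting each data point gives a linear system:
  4a + 2b + c = 19
  36a + 6b + c = 207
  49a + 7b + c = 284
Solving the system yields a = 6, b = -1, c = -3.
So q(n) = 6n^2 - n - 3.
Then q(4) = 89.

89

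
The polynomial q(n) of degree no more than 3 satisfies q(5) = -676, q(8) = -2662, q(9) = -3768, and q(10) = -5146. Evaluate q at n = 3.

-162

Using the Lagrange interpolation formula with nodes 5, 8, 9, 10:
  L_0(n) = (n - 8)(n - 9)(n - 10) / -60
  L_1(n) = (n - 5)(n - 9)(n - 10) / 6
  L_2(n) = (n - 5)(n - 8)(n - 10) / -4
  L_3(n) = (n - 5)(n - 8)(n - 9) / 10
Then q(n) = -676·L_0(n) - 2662·L_1(n) - 3768·L_2(n) - 5146·L_3(n).
Expanding and collecting terms gives q(n) = -5n³ - n² - 4n - 6.
Evaluating at n = 3: q(3) = -162.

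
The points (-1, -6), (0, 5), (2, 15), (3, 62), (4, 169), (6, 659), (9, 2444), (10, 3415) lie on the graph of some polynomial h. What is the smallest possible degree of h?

3

Divided differences on the nodes -1, 0, 2, 3, 4, 6, 9, 10:
  order 0: -6  5  15  62  169  659  2444  3415
  order 1: 11  5  47  107  245  595  971
  order 2: -2  14  30  46  70  94
  order 3: 4  4  4  4  4
  order 4: 0  0  0  0
  order 5: 0  0  0
  order 6: 0  0
  order 7: 0
The order-3 divided differences are all 4 (nonzero) and every higher order vanishes, so the data lies on a polynomial of degree exactly 3.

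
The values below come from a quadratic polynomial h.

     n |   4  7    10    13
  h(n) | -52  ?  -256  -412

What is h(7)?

-136

On equispaced nodes a degree-2 polynomial has vanishing third forward difference, so
  - h(4) + 3·h(7) - 3·h(10) + h(13) = 0.
Substituting the known values and solving for h(7):
  3·h(7) = -408
  h(7) = -136.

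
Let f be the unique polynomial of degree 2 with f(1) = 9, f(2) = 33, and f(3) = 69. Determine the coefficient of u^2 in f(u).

6

Write f(u) = au^2 + bu + c. Substituting each data point gives a linear system:
  a + b + c = 9
  4a + 2b + c = 33
  9a + 3b + c = 69
Solving the system yields a = 6, b = 6, c = -3.
So f(u) = 6u^2 + 6u - 3.
The leading coefficient is 6.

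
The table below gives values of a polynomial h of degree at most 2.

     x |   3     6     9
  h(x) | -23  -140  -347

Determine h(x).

Using the Lagrange interpolation formula with nodes 3, 6, 9:
  L_0(x) = (x - 6)(x - 9) / 18
  L_1(x) = (x - 3)(x - 9) / -9
  L_2(x) = (x - 3)(x - 6) / 18
Then h(x) = -23·L_0(x) - 140·L_1(x) - 347·L_2(x).
Expanding and collecting terms gives h(x) = -5x^2 + 6x + 4.
Check: h(9) = -347. ✓

h(x) = -5x^2 + 6x + 4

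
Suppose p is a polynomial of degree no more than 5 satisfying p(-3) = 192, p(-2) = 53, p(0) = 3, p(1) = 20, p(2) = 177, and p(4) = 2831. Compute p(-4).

Using the Lagrange interpolation formula with nodes -3, -2, 0, 1, 2, 4:
  L_0(s) = (s + 2)s(s - 1)(s - 2)(s - 4) / -420
  L_1(s) = (s + 3)s(s - 1)(s - 2)(s - 4) / 144
  L_2(s) = (s + 3)(s + 2)(s - 1)(s - 2)(s - 4) / -48
  L_3(s) = (s + 3)(s + 2)s(s - 2)(s - 4) / 36
  L_4(s) = (s + 3)(s + 2)s(s - 1)(s - 4) / -80
  L_5(s) = (s + 3)(s + 2)s(s - 1)(s - 2) / 1008
Then p(s) = 192·L_0(s) + 53·L_1(s) + 3·L_2(s) + 20·L_3(s) + 177·L_4(s) + 2831·L_5(s).
Expanding and collecting terms gives p(s) = s^5 + 6s^4 + 3s^3 + 4s^2 + 3s + 3.
Evaluating at s = -4: p(-4) = 375.

375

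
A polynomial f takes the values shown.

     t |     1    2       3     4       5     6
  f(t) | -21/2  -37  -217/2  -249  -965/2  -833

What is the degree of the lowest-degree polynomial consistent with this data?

3

Forward differences of the values at t = 1, 2, 3, 4, 5, 6:
  f  : -21/2  -37  -217/2  -249  -965/2  -833
  Δ  : -53/2  -143/2  -281/2  -467/2  -701/2
  Δ^2: -45  -69  -93  -117
  Δ^3: -24  -24  -24
  Δ^4: 0  0
  Δ^5: 0
The third differences are constant (-24) and nonzero, while all higher differences vanish, so the minimal degree is 3.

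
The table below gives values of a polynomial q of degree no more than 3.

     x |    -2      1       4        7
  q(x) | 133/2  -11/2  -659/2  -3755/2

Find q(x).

q(x) = -6x^3 + 4x^2 - 2x - 3/2

Write q(x) = ax^3 + bx^2 + cx + d. Substituting each data point gives a linear system:
  -8a + 4b - 2c + d = 133/2
  a + b + c + d = -11/2
  64a + 16b + 4c + d = -659/2
  343a + 49b + 7c + d = -3755/2
Solving the system yields a = -6, b = 4, c = -2, d = -3/2.
So q(x) = -6x^3 + 4x^2 - 2x - 3/2.
Check: q(-2) = 133/2. ✓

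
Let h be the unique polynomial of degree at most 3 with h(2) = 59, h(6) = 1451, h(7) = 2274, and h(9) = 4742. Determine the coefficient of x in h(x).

Write h(x) = ax^3 + bx^2 + cx + d. Substituting each data point gives a linear system:
  8a + 4b + 2c + d = 59
  216a + 36b + 6c + d = 1451
  343a + 49b + 7c + d = 2274
  729a + 81b + 9c + d = 4742
Solving the system yields a = 6, b = 5, c = -4, d = -1.
So h(x) = 6x^3 + 5x^2 - 4x - 1.
The coefficient of x is -4.

-4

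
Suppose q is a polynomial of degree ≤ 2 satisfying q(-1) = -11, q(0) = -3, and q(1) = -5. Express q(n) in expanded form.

q(n) = -5n^2 + 3n - 3

Using the Lagrange interpolation formula with nodes -1, 0, 1:
  L_0(n) = n(n - 1) / 2
  L_1(n) = (n + 1)(n - 1) / -1
  L_2(n) = (n + 1)n / 2
Then q(n) = -11·L_0(n) - 3·L_1(n) - 5·L_2(n).
Expanding and collecting terms gives q(n) = -5n^2 + 3n - 3.
Check: q(0) = -3. ✓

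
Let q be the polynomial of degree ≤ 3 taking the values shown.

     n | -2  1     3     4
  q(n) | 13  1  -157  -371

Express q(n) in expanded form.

q(n) = -5n^3 - 5n^2 + 6n + 5

Write q(n) = an^3 + bn^2 + cn + d. Substituting each data point gives a linear system:
  -8a + 4b - 2c + d = 13
  a + b + c + d = 1
  27a + 9b + 3c + d = -157
  64a + 16b + 4c + d = -371
Solving the system yields a = -5, b = -5, c = 6, d = 5.
So q(n) = -5n³ - 5n² + 6n + 5.
Check: q(3) = -157. ✓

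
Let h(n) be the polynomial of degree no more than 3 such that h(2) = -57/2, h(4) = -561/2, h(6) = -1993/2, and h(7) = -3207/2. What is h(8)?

Write h(n) = an^3 + bn^2 + cn + d. Substituting each data point gives a linear system:
  8a + 4b + 2c + d = -57/2
  64a + 16b + 4c + d = -561/2
  216a + 36b + 6c + d = -1993/2
  343a + 49b + 7c + d = -3207/2
Solving the system yields a = -5, b = 2, c = 2, d = -1/2.
So h(n) = -5n^3 + 2n^2 + 2n - 1/2.
Then h(8) = -4833/2.

-4833/2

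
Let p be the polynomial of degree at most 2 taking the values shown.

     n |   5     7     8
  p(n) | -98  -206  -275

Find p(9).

Using the Lagrange interpolation formula with nodes 5, 7, 8:
  L_0(n) = (n - 7)(n - 8) / 6
  L_1(n) = (n - 5)(n - 8) / -2
  L_2(n) = (n - 5)(n - 7) / 3
Then p(n) = -98·L_0(n) - 206·L_1(n) - 275·L_2(n).
Expanding and collecting terms gives p(n) = -5n^2 + 6n - 3.
Evaluating at n = 9: p(9) = -354.

-354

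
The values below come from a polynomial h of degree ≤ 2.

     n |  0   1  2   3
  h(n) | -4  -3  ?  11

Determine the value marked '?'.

2

On equispaced nodes a degree-2 polynomial has vanishing third forward difference, so
  - h(0) + 3·h(1) - 3·h(2) + h(3) = 0.
Substituting the known values and solving for h(2):
  -3·h(2) = -6
  h(2) = 2.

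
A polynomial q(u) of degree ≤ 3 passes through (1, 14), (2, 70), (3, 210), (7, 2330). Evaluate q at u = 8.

Write q(u) = au^3 + bu^2 + cu + d. Substituting each data point gives a linear system:
  a + b + c + d = 14
  8a + 4b + 2c + d = 70
  27a + 9b + 3c + d = 210
  343a + 49b + 7c + d = 2330
Solving the system yields a = 6, b = 6, c = -4, d = 6.
So q(u) = 6u^3 + 6u^2 - 4u + 6.
Then q(8) = 3430.

3430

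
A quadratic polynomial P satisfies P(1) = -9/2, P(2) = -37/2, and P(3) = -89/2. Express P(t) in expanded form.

P(t) = -6t^2 + 4t - 5/2

Write P(t) = at^2 + bt + c. Substituting each data point gives a linear system:
  a + b + c = -9/2
  4a + 2b + c = -37/2
  9a + 3b + c = -89/2
Solving the system yields a = -6, b = 4, c = -5/2.
So P(t) = -6t^2 + 4t - 5/2.
Check: P(2) = -37/2. ✓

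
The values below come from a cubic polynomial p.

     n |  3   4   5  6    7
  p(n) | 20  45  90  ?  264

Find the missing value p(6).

161

On equispaced nodes a degree-3 polynomial has vanishing fourth forward difference, so
  p(3) - 4·p(4) + 6·p(5) - 4·p(6) + p(7) = 0.
Substituting the known values and solving for p(6):
  -4·p(6) = -644
  p(6) = 161.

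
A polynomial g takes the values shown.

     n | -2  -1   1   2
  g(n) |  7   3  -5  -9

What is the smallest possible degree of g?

1

Divided differences on the nodes -2, -1, 1, 2:
  order 0: 7  3  -5  -9
  order 1: -4  -4  -4
  order 2: 0  0
  order 3: 0
The order-1 divided differences are all -4 (nonzero) and every higher order vanishes, so the data lies on a polynomial of degree exactly 1.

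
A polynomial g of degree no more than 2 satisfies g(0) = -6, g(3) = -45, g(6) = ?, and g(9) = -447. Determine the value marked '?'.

-192

The 3 known points determine the degree-2 polynomial uniquely.
Write g(u) = au^2 + bu + c. Substituting each data point gives a linear system:
  c = -6
  9a + 3b + c = -45
  81a + 9b + c = -447
Solving the system yields a = -6, b = 5, c = -6.
So g(u) = -6u^2 + 5u - 6.
Then g(6) = -192.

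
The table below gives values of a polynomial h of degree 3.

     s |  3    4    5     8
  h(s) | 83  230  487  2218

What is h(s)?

h(s) = 5s^3 - 5s^2 - 3s + 2

Write h(s) = as^3 + bs^2 + cs + d. Substituting each data point gives a linear system:
  27a + 9b + 3c + d = 83
  64a + 16b + 4c + d = 230
  125a + 25b + 5c + d = 487
  512a + 64b + 8c + d = 2218
Solving the system yields a = 5, b = -5, c = -3, d = 2.
So h(s) = 5s³ - 5s² - 3s + 2.
Check: h(3) = 83. ✓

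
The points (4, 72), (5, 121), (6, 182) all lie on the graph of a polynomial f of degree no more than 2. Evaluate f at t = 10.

546

Using the Lagrange interpolation formula with nodes 4, 5, 6:
  L_0(t) = (t - 5)(t - 6) / 2
  L_1(t) = (t - 4)(t - 6) / -1
  L_2(t) = (t - 4)(t - 5) / 2
Then f(t) = 72·L_0(t) + 121·L_1(t) + 182·L_2(t).
Expanding and collecting terms gives f(t) = 6t^2 - 5t - 4.
Evaluating at t = 10: f(10) = 546.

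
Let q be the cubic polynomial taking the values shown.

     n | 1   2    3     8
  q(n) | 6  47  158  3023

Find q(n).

Write q(n) = an^3 + bn^2 + cn + d. Substituting each data point gives a linear system:
  a + b + c + d = 6
  8a + 4b + 2c + d = 47
  27a + 9b + 3c + d = 158
  512a + 64b + 8c + d = 3023
Solving the system yields a = 6, b = -1, c = 2, d = -1.
So q(n) = 6n^3 - n^2 + 2n - 1.
Check: q(8) = 3023. ✓

q(n) = 6n^3 - n^2 + 2n - 1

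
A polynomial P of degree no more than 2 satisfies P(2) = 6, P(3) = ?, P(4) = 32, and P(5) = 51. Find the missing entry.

The 3 known points determine the degree-2 polynomial uniquely.
Write P(u) = au^2 + bu + c. Substituting each data point gives a linear system:
  4a + 2b + c = 6
  16a + 4b + c = 32
  25a + 5b + c = 51
Solving the system yields a = 2, b = 1, c = -4.
So P(u) = 2u^2 + u - 4.
Then P(3) = 17.

17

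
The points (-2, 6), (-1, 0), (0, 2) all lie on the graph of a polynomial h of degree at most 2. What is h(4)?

Write h(n) = an^2 + bn + c. Substituting each data point gives a linear system:
  4a - 2b + c = 6
  a - b + c = 0
  c = 2
Solving the system yields a = 4, b = 6, c = 2.
So h(n) = 4n^2 + 6n + 2.
Then h(4) = 90.

90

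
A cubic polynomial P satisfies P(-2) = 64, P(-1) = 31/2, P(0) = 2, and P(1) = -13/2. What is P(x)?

Using the Lagrange interpolation formula with nodes -2, -1, 0, 1:
  L_0(x) = (x + 1)x(x - 1) / -6
  L_1(x) = (x + 2)x(x - 1) / 2
  L_2(x) = (x + 2)(x + 1)(x - 1) / -2
  L_3(x) = (x + 2)(x + 1)x / 6
Then P(x) = 64·L_0(x) + 31/2·L_1(x) + 2·L_2(x) - 13/2·L_3(x).
Expanding and collecting terms gives P(x) = -5x^3 + (5/2)x^2 - 6x + 2.
Check: P(-1) = 31/2. ✓

P(x) = -5x^3 + (5/2)x^2 - 6x + 2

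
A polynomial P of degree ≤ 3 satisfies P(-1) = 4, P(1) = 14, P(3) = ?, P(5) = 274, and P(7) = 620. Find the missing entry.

On equispaced nodes a degree-3 polynomial has vanishing fourth forward difference, so
  P(-1) - 4·P(1) + 6·P(3) - 4·P(5) + P(7) = 0.
Substituting the known values and solving for P(3):
  6·P(3) = 528
  P(3) = 88.

88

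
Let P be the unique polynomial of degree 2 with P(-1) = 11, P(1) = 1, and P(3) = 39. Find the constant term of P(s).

0

Write P(s) = as^2 + bs + c. Substituting each data point gives a linear system:
  a - b + c = 11
  a + b + c = 1
  9a + 3b + c = 39
Solving the system yields a = 6, b = -5, c = 0.
So P(s) = 6s² - 5s.
The constant term is 0.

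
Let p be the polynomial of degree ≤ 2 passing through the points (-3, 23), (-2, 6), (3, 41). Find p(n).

Write p(n) = an^2 + bn + c. Substituting each data point gives a linear system:
  9a - 3b + c = 23
  4a - 2b + c = 6
  9a + 3b + c = 41
Solving the system yields a = 4, b = 3, c = -4.
So p(n) = 4n^2 + 3n - 4.
Check: p(-3) = 23. ✓

p(n) = 4n^2 + 3n - 4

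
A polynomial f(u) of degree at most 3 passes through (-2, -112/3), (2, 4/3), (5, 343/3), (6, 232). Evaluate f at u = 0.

6

Write f(u) = au^3 + bu^2 + cu + d. Substituting each data point gives a linear system:
  -8a + 4b - 2c + d = -112/3
  8a + 4b + 2c + d = 4/3
  125a + 25b + 5c + d = 343/3
  216a + 36b + 6c + d = 232
Solving the system yields a = 2, b = -6, c = 5/3, d = 6.
So f(u) = 2u^3 - 6u^2 + (5/3)u + 6.
Then f(0) = 6.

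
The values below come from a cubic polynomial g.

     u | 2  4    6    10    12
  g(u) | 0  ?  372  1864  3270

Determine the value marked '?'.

The 4 known points determine the degree-3 polynomial uniquely.
Write g(u) = au^3 + bu^2 + cu + d. Substituting each data point gives a linear system:
  8a + 4b + 2c + d = 0
  216a + 36b + 6c + d = 372
  1000a + 100b + 10c + d = 1864
  1728a + 144b + 12c + d = 3270
Solving the system yields a = 2, b = -1, c = -3, d = -6.
So g(u) = 2u^3 - u^2 - 3u - 6.
Then g(4) = 94.

94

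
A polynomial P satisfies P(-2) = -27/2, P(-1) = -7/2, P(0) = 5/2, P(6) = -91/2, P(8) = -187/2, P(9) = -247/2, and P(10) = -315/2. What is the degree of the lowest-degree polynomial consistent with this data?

2

Divided differences on the nodes -2, -1, 0, 6, 8, 9, 10:
  order 0: -27/2  -7/2  5/2  -91/2  -187/2  -247/2  -315/2
  order 1: 10  6  -8  -24  -30  -34
  order 2: -2  -2  -2  -2  -2
  order 3: 0  0  0  0
  order 4: 0  0  0
  order 5: 0  0
  order 6: 0
The order-2 divided differences are all -2 (nonzero) and every higher order vanishes, so the data lies on a polynomial of degree exactly 2.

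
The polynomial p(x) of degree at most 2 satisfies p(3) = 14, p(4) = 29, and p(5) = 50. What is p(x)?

p(x) = 3x^2 - 6x + 5

Write p(x) = ax^2 + bx + c. Substituting each data point gives a linear system:
  9a + 3b + c = 14
  16a + 4b + c = 29
  25a + 5b + c = 50
Solving the system yields a = 3, b = -6, c = 5.
So p(x) = 3x^2 - 6x + 5.
Check: p(3) = 14. ✓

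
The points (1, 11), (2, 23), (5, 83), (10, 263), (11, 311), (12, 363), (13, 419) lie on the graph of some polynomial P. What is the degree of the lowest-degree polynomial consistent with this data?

2

Divided differences on the nodes 1, 2, 5, 10, 11, 12, 13:
  order 0: 11  23  83  263  311  363  419
  order 1: 12  20  36  48  52  56
  order 2: 2  2  2  2  2
  order 3: 0  0  0  0
  order 4: 0  0  0
  order 5: 0  0
  order 6: 0
The order-2 divided differences are all 2 (nonzero) and every higher order vanishes, so the data lies on a polynomial of degree exactly 2.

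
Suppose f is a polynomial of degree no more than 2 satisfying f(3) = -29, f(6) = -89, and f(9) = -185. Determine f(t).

f(t) = -2t^2 - 2t - 5

Write f(t) = at^2 + bt + c. Substituting each data point gives a linear system:
  9a + 3b + c = -29
  36a + 6b + c = -89
  81a + 9b + c = -185
Solving the system yields a = -2, b = -2, c = -5.
So f(t) = -2t² - 2t - 5.
Check: f(6) = -89. ✓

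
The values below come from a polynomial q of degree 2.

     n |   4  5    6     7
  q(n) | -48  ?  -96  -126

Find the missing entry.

-70

On equispaced nodes a degree-2 polynomial has vanishing third forward difference, so
  - q(4) + 3·q(5) - 3·q(6) + q(7) = 0.
Substituting the known values and solving for q(5):
  3·q(5) = -210
  q(5) = -70.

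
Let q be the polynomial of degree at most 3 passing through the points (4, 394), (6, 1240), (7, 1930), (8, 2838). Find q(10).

Write q(x) = ax^3 + bx^2 + cx + d. Substituting each data point gives a linear system:
  64a + 16b + 4c + d = 394
  216a + 36b + 6c + d = 1240
  343a + 49b + 7c + d = 1930
  512a + 64b + 8c + d = 2838
Solving the system yields a = 5, b = 4, c = 3, d = -2.
So q(x) = 5x^3 + 4x^2 + 3x - 2.
Then q(10) = 5428.

5428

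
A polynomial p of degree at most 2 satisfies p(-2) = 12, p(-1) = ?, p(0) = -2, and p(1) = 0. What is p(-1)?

2

The 3 known points determine the degree-2 polynomial uniquely.
Write p(t) = at^2 + bt + c. Substituting each data point gives a linear system:
  4a - 2b + c = 12
  c = -2
  a + b + c = 0
Solving the system yields a = 3, b = -1, c = -2.
So p(t) = 3t^2 - t - 2.
Then p(-1) = 2.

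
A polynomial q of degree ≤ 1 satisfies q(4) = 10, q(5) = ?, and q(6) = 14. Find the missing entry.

12

On equispaced nodes a degree-1 polynomial has vanishing second forward difference, so
  q(4) - 2·q(5) + q(6) = 0.
Substituting the known values and solving for q(5):
  -2·q(5) = -24
  q(5) = 12.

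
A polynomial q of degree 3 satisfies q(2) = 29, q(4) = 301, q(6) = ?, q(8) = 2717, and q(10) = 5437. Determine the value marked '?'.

The 4 known points determine the degree-3 polynomial uniquely.
Write q(t) = at^3 + bt^2 + ct + d. Substituting each data point gives a linear system:
  8a + 4b + 2c + d = 29
  64a + 16b + 4c + d = 301
  512a + 64b + 8c + d = 2717
  1000a + 100b + 10c + d = 5437
Solving the system yields a = 6, b = -6, c = 4, d = -3.
So q(t) = 6t³ - 6t² + 4t - 3.
Then q(6) = 1101.

1101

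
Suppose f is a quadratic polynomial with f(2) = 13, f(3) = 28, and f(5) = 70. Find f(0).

Using the Lagrange interpolation formula with nodes 2, 3, 5:
  L_0(n) = (n - 3)(n - 5) / 3
  L_1(n) = (n - 2)(n - 5) / -2
  L_2(n) = (n - 2)(n - 3) / 6
Then f(n) = 13·L_0(n) + 28·L_1(n) + 70·L_2(n).
Expanding and collecting terms gives f(n) = 2n^2 + 5n - 5.
Evaluating at n = 0: f(0) = -5.

-5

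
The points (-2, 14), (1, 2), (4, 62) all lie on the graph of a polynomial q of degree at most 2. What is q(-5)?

98

Write q(s) = as^2 + bs + c. Substituting each data point gives a linear system:
  4a - 2b + c = 14
  a + b + c = 2
  16a + 4b + c = 62
Solving the system yields a = 4, b = 0, c = -2.
So q(s) = 4s^2 - 2.
Then q(-5) = 98.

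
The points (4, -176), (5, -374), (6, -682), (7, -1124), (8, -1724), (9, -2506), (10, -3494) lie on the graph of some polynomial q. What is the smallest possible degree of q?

3

Forward differences of the values at t = 4, 5, 6, 7, 8, 9, 10:
  q  : -176  -374  -682  -1124  -1724  -2506  -3494
  Δ  : -198  -308  -442  -600  -782  -988
  Δ^2: -110  -134  -158  -182  -206
  Δ^3: -24  -24  -24  -24
  Δ^4: 0  0  0
  Δ^5: 0  0
  Δ^6: 0
The third differences are constant (-24) and nonzero, while all higher differences vanish, so the minimal degree is 3.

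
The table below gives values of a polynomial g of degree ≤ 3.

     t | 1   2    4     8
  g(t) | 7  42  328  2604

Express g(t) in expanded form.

g(t) = 5t^3 + t^2 - 3t + 4

Write g(t) = at^3 + bt^2 + ct + d. Substituting each data point gives a linear system:
  a + b + c + d = 7
  8a + 4b + 2c + d = 42
  64a + 16b + 4c + d = 328
  512a + 64b + 8c + d = 2604
Solving the system yields a = 5, b = 1, c = -3, d = 4.
So g(t) = 5t^3 + t^2 - 3t + 4.
Check: g(4) = 328. ✓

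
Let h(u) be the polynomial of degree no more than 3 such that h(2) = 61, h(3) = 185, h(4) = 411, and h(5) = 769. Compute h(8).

Forward differences of the values at u = 2, 3, 4, 5:
  h  : 61  185  411  769
  Δ  : 124  226  358
  Δ^2: 102  132
  Δ^3: 30
The third differences are constant, confirming degree 3.
Interpolating (Newton forward form) and evaluating at u = 8 gives h(8) = 2935.

2935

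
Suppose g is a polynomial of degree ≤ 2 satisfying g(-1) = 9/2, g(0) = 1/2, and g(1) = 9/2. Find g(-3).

73/2

Using the Lagrange interpolation formula with nodes -1, 0, 1:
  L_0(t) = t(t - 1) / 2
  L_1(t) = (t + 1)(t - 1) / -1
  L_2(t) = (t + 1)t / 2
Then g(t) = 9/2·L_0(t) + 1/2·L_1(t) + 9/2·L_2(t).
Expanding and collecting terms gives g(t) = 4t^2 + 1/2.
Evaluating at t = -3: g(-3) = 73/2.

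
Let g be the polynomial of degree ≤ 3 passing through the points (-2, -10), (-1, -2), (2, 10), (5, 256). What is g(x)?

g(x) = 2x^3 + x^2 - 3x - 4

Using the Lagrange interpolation formula with nodes -2, -1, 2, 5:
  L_0(x) = (x + 1)(x - 2)(x - 5) / -28
  L_1(x) = (x + 2)(x - 2)(x - 5) / 18
  L_2(x) = (x + 2)(x + 1)(x - 5) / -36
  L_3(x) = (x + 2)(x + 1)(x - 2) / 126
Then g(x) = -10·L_0(x) - 2·L_1(x) + 10·L_2(x) + 256·L_3(x).
Expanding and collecting terms gives g(x) = 2x^3 + x^2 - 3x - 4.
Check: g(-2) = -10. ✓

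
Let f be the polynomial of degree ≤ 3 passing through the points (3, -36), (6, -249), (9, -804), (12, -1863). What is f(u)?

Write f(u) = au^3 + bu^2 + cu + d. Substituting each data point gives a linear system:
  27a + 9b + 3c + d = -36
  216a + 36b + 6c + d = -249
  729a + 81b + 9c + d = -804
  1728a + 144b + 12c + d = -1863
Solving the system yields a = -1, b = -1, c = 1, d = -3.
So f(u) = -u³ - u² + u - 3.
Check: f(9) = -804. ✓

f(u) = -u^3 - u^2 + u - 3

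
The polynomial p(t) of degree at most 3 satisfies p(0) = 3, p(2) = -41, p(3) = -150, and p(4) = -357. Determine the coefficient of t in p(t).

6

Write p(t) = at^3 + bt^2 + ct + d. Substituting each data point gives a linear system:
  d = 3
  8a + 4b + 2c + d = -41
  27a + 9b + 3c + d = -150
  64a + 16b + 4c + d = -357
Solving the system yields a = -5, b = -4, c = 6, d = 3.
So p(t) = -5t³ - 4t² + 6t + 3.
The coefficient of t is 6.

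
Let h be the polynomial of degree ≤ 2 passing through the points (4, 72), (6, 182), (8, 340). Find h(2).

Using the Lagrange interpolation formula with nodes 4, 6, 8:
  L_0(x) = (x - 6)(x - 8) / 8
  L_1(x) = (x - 4)(x - 8) / -4
  L_2(x) = (x - 4)(x - 6) / 8
Then h(x) = 72·L_0(x) + 182·L_1(x) + 340·L_2(x).
Expanding and collecting terms gives h(x) = 6x² - 5x - 4.
Evaluating at x = 2: h(2) = 10.

10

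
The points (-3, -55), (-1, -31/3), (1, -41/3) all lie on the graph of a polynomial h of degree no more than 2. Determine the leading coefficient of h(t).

Write h(t) = at^2 + bt + c. Substituting each data point gives a linear system:
  9a - 3b + c = -55
  a - b + c = -31/3
  a + b + c = -41/3
Solving the system yields a = -6, b = -5/3, c = -6.
So h(t) = -6t^2 - (5/3)t - 6.
The leading coefficient is -6.

-6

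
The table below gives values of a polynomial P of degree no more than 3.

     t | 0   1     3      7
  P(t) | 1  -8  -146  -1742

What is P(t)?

Write P(t) = at^3 + bt^2 + ct + d. Substituting each data point gives a linear system:
  d = 1
  a + b + c + d = -8
  27a + 9b + 3c + d = -146
  343a + 49b + 7c + d = -1742
Solving the system yields a = -5, b = 0, c = -4, d = 1.
So P(t) = -5t³ - 4t + 1.
Check: P(1) = -8. ✓

P(t) = -5t^3 - 4t + 1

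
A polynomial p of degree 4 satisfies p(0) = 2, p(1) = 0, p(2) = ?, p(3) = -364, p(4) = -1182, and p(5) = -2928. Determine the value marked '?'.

The 5 known points determine the degree-4 polynomial uniquely.
Write p(u) = au^4 + bu^3 + cu^2 + du + e. Substituting each data point gives a linear system:
  e = 2
  a + b + c + d + e = 0
  81a + 27b + 9c + 3d + e = -364
  256a + 64b + 16c + 4d + e = -1182
  625a + 125b + 25c + 5d + e = -2928
Solving the system yields a = -5, b = 2, c = -3, d = 4, e = 2.
So p(u) = -5u^4 + 2u^3 - 3u^2 + 4u + 2.
Then p(2) = -66.

-66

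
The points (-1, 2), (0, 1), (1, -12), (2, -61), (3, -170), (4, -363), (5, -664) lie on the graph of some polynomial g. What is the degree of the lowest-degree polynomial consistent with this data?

Forward differences of the values at t = -1, 0, 1, 2, 3, 4, 5:
  g  : 2  1  -12  -61  -170  -363  -664
  Δ  : -1  -13  -49  -109  -193  -301
  Δ^2: -12  -36  -60  -84  -108
  Δ^3: -24  -24  -24  -24
  Δ^4: 0  0  0
  Δ^5: 0  0
  Δ^6: 0
The third differences are constant (-24) and nonzero, while all higher differences vanish, so the minimal degree is 3.

3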